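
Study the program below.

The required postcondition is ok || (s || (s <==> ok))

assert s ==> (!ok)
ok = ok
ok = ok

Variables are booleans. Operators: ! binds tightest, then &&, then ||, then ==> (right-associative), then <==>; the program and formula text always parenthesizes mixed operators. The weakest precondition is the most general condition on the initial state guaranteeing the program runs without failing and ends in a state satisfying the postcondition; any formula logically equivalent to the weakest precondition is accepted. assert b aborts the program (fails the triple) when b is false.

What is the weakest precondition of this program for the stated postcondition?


Working backward. After the program, the postcondition ok || (s || (s <==> ok)) must hold; in canonical form it is ok || s || (s <==> ok).
Before ok := ok: ok || s || (s <==> ok)
Before ok := ok: ok || s || (s <==> ok)
Before assert s ==> (!ok): (s ==> (!ok)) && (ok || s || (s <==> ok))
Answer: WP = (s ==> (!ok)) && (ok || s || (s <==> ok))


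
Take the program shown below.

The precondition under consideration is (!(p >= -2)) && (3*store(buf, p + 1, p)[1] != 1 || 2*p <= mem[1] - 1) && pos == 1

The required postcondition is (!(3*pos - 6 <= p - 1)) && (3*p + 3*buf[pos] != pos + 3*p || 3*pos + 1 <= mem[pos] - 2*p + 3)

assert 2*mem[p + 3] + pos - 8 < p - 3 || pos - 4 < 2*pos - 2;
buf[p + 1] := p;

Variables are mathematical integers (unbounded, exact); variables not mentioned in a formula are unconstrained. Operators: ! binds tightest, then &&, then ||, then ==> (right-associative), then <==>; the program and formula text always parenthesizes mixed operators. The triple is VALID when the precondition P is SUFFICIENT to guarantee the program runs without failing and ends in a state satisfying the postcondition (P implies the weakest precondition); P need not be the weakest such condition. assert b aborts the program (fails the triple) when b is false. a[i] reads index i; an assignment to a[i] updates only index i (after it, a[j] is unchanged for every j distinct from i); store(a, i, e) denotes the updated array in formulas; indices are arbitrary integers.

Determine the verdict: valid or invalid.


Working backward. After the program, the postcondition (!(3*pos - 6 <= p - 1)) && (3*p + 3*buf[pos] != pos + 3*p || 3*pos + 1 <= mem[pos] - 2*p + 3) must hold; in canonical form it is (!(3*pos <= p + 5)) && (3*buf[pos] != pos || 2*p + 3*pos <= mem[pos] + 2).
Before buf[p + 1] := p: (!(3*pos <= p + 5)) && (3*store(buf, p + 1, p)[pos] != pos || 2*p + 3*pos <= mem[pos] + 2)
Before assert 2*mem[p + 3] + pos - 8 < p - 3 || pos - 4 < 2*pos - 2: (2*mem[p + 3] + pos < p + 5 || pos > -2) && (!(3*pos <= p + 5)) && (3*store(buf, p + 1, p)[pos] != pos || 2*p + 3*pos <= mem[pos] + 2)
The weakest precondition is (2*mem[p + 3] + pos < p + 5 || pos > -2) && (!(3*pos <= p + 5)) && (3*store(buf, p + 1, p)[pos] != pos || 2*p + 3*pos <= mem[pos] + 2).
Check whether (!(p >= -2)) && (3*store(buf, p + 1, p)[1] != 1 || 2*p <= mem[1] - 1) && pos == 1 implies it.
Every state satisfying the precondition satisfies the weakest precondition: the implication holds.
Answer: valid


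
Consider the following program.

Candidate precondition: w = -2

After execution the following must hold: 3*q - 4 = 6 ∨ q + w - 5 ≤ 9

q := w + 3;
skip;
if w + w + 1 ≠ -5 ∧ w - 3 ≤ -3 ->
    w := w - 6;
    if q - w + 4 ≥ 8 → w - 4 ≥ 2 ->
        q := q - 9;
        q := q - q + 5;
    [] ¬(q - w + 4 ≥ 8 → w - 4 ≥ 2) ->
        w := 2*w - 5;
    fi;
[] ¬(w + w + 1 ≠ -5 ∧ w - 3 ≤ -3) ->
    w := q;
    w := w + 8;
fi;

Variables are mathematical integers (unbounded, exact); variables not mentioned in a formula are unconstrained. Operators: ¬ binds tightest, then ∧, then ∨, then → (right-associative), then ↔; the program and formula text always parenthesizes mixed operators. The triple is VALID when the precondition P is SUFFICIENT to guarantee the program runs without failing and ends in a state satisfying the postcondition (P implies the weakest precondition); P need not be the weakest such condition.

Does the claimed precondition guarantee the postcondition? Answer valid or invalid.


Working backward. After the program, the postcondition 3*q - 4 = 6 ∨ q + w - 5 ≤ 9 must hold; in canonical form it is 3*q = 10 ∨ q + w ≤ 14.
Then branch requires ((q ≥ w - 2 → w ≥ 12) → w ≤ 15) ∧ ((¬(q ≥ w - 2 → w ≥ 12)) → (3*q = 10 ∨ q + 2*w ≤ 31)); else branch requires 3*q = 10 ∨ 2*q ≤ 6.
Before the if: ((2*w ≠ -6 ∧ w ≤ 0) → (((q ≥ w - 2 → w ≥ 12) → w ≤ 15) ∧ ((¬(q ≥ w - 2 → w ≥ 12)) → (3*q = 10 ∨ q + 2*w ≤ 31)))) ∧ ((¬(2*w ≠ -6 ∧ w ≤ 0)) → (3*q = 10 ∨ 2*q ≤ 6))
Before skip: ((2*w ≠ -6 ∧ w ≤ 0) → (((q ≥ w - 2 → w ≥ 12) → w ≤ 15) ∧ ((¬(q ≥ w - 2 → w ≥ 12)) → (3*q = 10 ∨ q + 2*w ≤ 31)))) ∧ ((¬(2*w ≠ -6 ∧ w ≤ 0)) → (3*q = 10 ∨ 2*q ≤ 6))
Before q := w + 3: ((2*w ≠ -6 ∧ w ≤ 0) → ((w ≥ 12 → w ≤ 15) ∧ ((¬(w ≥ 12)) → (3*w = 1 ∨ 3*w ≤ 28)))) ∧ ((¬(2*w ≠ -6 ∧ w ≤ 0)) → (3*w = 1 ∨ 2*w ≤ 0))
The weakest precondition is ((2*w ≠ -6 ∧ w ≤ 0) → ((w ≥ 12 → w ≤ 15) ∧ ((¬(w ≥ 12)) → (3*w = 1 ∨ 3*w ≤ 28)))) ∧ ((¬(2*w ≠ -6 ∧ w ≤ 0)) → (3*w = 1 ∨ 2*w ≤ 0)).
Check whether w = -2 implies it.
Every state satisfying the precondition satisfies the weakest precondition: the implication holds.
Answer: valid


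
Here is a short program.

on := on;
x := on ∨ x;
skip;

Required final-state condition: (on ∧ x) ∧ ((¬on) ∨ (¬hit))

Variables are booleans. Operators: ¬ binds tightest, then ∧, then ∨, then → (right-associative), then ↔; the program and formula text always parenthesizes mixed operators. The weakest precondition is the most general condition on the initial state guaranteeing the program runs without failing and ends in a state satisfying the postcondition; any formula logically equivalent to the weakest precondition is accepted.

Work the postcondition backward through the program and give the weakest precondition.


Working backward. After the program, the postcondition (on ∧ x) ∧ ((¬on) ∨ (¬hit)) must hold; in canonical form it is on ∧ x ∧ ((¬on) ∨ (¬hit)).
Before skip: on ∧ x ∧ ((¬on) ∨ (¬hit))
Before x := on ∨ x: on ∧ (on ∨ x) ∧ ((¬on) ∨ (¬hit))
Before on := on: on ∧ (on ∨ x) ∧ ((¬on) ∨ (¬hit))
Answer: WP = on ∧ (on ∨ x) ∧ ((¬on) ∨ (¬hit))


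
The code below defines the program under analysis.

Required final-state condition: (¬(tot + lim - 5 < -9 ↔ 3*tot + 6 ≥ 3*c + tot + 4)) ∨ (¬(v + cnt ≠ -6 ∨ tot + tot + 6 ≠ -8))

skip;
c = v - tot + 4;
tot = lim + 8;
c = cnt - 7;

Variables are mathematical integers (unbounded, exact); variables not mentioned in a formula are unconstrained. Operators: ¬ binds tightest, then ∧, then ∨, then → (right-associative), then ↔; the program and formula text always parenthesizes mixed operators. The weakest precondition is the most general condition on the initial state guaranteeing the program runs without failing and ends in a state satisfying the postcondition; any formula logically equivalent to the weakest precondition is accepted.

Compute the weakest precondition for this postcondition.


Working backward. After the program, the postcondition (¬(tot + lim - 5 < -9 ↔ 3*tot + 6 ≥ 3*c + tot + 4)) ∨ (¬(v + cnt ≠ -6 ∨ tot + tot + 6 ≠ -8)) must hold; in canonical form it is (¬(lim + tot < -4 ↔ 2*tot ≥ 3*c - 2)) ∨ (¬(cnt + v ≠ -6 ∨ 2*tot ≠ -14)).
Before c := cnt - 7: (¬(lim + tot < -4 ↔ 2*tot ≥ 3*cnt - 23)) ∨ (¬(cnt + v ≠ -6 ∨ 2*tot ≠ -14))
Before tot := lim + 8: (¬(2*lim < -12 ↔ 2*lim ≥ 3*cnt - 39)) ∨ (¬(cnt + v ≠ -6 ∨ 2*lim ≠ -30))
Before c := v - tot + 4: (¬(2*lim < -12 ↔ 2*lim ≥ 3*cnt - 39)) ∨ (¬(cnt + v ≠ -6 ∨ 2*lim ≠ -30))
Before skip: (¬(2*lim < -12 ↔ 2*lim ≥ 3*cnt - 39)) ∨ (¬(cnt + v ≠ -6 ∨ 2*lim ≠ -30))
Answer: WP = (¬(2*lim < -12 ↔ 2*lim ≥ 3*cnt - 39)) ∨ (¬(cnt + v ≠ -6 ∨ 2*lim ≠ -30))


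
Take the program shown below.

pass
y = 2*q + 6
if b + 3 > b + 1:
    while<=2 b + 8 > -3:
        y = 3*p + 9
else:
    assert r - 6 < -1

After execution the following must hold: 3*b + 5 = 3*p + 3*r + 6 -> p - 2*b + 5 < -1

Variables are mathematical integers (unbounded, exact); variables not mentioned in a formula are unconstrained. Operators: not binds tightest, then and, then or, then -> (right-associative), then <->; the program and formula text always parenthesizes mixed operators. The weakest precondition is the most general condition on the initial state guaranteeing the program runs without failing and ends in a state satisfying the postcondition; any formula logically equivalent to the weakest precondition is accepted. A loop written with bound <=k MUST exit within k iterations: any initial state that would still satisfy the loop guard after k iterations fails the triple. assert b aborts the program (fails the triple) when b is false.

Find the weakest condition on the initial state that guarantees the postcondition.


Working backward. After the program, the postcondition 3*b + 5 = 3*p + 3*r + 6 -> p - 2*b + 5 < -1 must hold; in canonical form it is 3*b = 3*p + 3*r + 1 -> p < 2*b - 6.
Then branch requires (b > -11 -> ((b > -11 -> ((not (b > -11)) and (3*b = 3*p + 3*r + 1 -> p < 2*b - 6))) and ((not (b > -11)) -> (3*b = 3*p + 3*r + 1 -> p < 2*b - 6)))) and ((not (b > -11)) -> (3*b = 3*p + 3*r + 1 -> p < 2*b - 6)); else branch requires r < 5 and (3*b = 3*p + 3*r + 1 -> p < 2*b - 6).
Before the if: (b > -11 -> ((b > -11 -> ((not (b > -11)) and (3*b = 3*p + 3*r + 1 -> p < 2*b - 6))) and ((not (b > -11)) -> (3*b = 3*p + 3*r + 1 -> p < 2*b - 6)))) and ((not (b > -11)) -> (3*b = 3*p + 3*r + 1 -> p < 2*b - 6))
Before y := 2*q + 6: (b > -11 -> ((b > -11 -> ((not (b > -11)) and (3*b = 3*p + 3*r + 1 -> p < 2*b - 6))) and ((not (b > -11)) -> (3*b = 3*p + 3*r + 1 -> p < 2*b - 6)))) and ((not (b > -11)) -> (3*b = 3*p + 3*r + 1 -> p < 2*b - 6))
Before skip: (b > -11 -> ((b > -11 -> ((not (b > -11)) and (3*b = 3*p + 3*r + 1 -> p < 2*b - 6))) and ((not (b > -11)) -> (3*b = 3*p + 3*r + 1 -> p < 2*b - 6)))) and ((not (b > -11)) -> (3*b = 3*p + 3*r + 1 -> p < 2*b - 6))
Answer: WP = (b > -11 -> ((b > -11 -> ((not (b > -11)) and (3*b = 3*p + 3*r + 1 -> p < 2*b - 6))) and ((not (b > -11)) -> (3*b = 3*p + 3*r + 1 -> p < 2*b - 6)))) and ((not (b > -11)) -> (3*b = 3*p + 3*r + 1 -> p < 2*b - 6))


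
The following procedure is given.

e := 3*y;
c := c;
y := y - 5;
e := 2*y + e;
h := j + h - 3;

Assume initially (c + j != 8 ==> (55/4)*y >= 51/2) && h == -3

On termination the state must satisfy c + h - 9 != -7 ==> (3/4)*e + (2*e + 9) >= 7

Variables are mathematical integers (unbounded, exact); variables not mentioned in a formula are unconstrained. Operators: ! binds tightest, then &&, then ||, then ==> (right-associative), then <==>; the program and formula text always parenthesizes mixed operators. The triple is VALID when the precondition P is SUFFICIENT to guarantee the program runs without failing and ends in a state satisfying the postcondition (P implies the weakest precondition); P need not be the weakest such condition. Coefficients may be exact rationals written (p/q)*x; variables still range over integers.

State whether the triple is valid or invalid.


Working backward. After the program, the postcondition c + h - 9 != -7 ==> (3/4)*e + (2*e + 9) >= 7 must hold; in canonical form it is c + h != 2 ==> (11/4)*e >= -2.
Before h := j + h - 3: c + h + j != 5 ==> (11/4)*e >= -2
Before e := 2*y + e: c + h + j != 5 ==> (11/4)*e + (11/2)*y >= -2
Before y := y - 5: c + h + j != 5 ==> (11/4)*e + (11/2)*y >= 51/2
Before c := c: c + h + j != 5 ==> (11/4)*e + (11/2)*y >= 51/2
Before e := 3*y: c + h + j != 5 ==> (55/4)*y >= 51/2
The weakest precondition is c + h + j != 5 ==> (55/4)*y >= 51/2.
Check whether (c + j != 8 ==> (55/4)*y >= 51/2) && h == -3 implies it.
Every state satisfying the precondition satisfies the weakest precondition: the implication holds.
Answer: valid


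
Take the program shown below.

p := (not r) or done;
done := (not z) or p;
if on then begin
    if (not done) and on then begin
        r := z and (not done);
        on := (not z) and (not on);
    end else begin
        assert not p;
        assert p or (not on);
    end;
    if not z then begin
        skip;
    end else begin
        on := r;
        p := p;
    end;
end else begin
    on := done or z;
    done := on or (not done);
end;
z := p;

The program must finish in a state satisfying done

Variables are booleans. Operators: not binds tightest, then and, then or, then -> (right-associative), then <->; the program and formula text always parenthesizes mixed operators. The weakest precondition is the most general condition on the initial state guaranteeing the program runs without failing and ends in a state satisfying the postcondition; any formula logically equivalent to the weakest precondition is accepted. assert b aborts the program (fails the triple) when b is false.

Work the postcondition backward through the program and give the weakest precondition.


Working backward. After the program, done must hold.
Before z := p: done
Then branch requires (((not done) and on) -> (((not z) -> done) and (z -> done))) and ((not ((not done) and on)) -> ((not p) and (p or (not on)) and ((not z) -> done) and (z -> done))); else branch requires true.
Before the if: on -> ((((not done) and on) -> (((not z) -> done) and (z -> done))) and ((not ((not done) and on)) -> ((not p) and (p or (not on)) and ((not z) -> done) and (z -> done))))
Before done := (not z) or p: on -> ((((not ((not z) or p)) and on) -> (((not z) -> ((not z) or p)) and (z -> ((not z) or p)))) and ((not ((not ((not z) or p)) and on)) -> ((not p) and (p or (not on)) and ((not z) -> ((not z) or p)) and (z -> ((not z) or p)))))
Before p := (not r) or done: on -> ((((not ((not z) or (not r) or done)) and on) -> (((not z) -> ((not z) or (not r) or done)) and (z -> ((not z) or (not r) or done)))) and ((not ((not ((not z) or (not r) or done)) and on)) -> ((not ((not r) or done)) and ((not r) or done or (not on)) and ((not z) -> ((not z) or (not r) or done)) and (z -> ((not z) or (not r) or done)))))
Answer: WP = on -> ((((not ((not z) or (not r) or done)) and on) -> (((not z) -> ((not z) or (not r) or done)) and (z -> ((not z) or (not r) or done)))) and ((not ((not ((not z) or (not r) or done)) and on)) -> ((not ((not r) or done)) and ((not r) or done or (not on)) and ((not z) -> ((not z) or (not r) or done)) and (z -> ((not z) or (not r) or done)))))


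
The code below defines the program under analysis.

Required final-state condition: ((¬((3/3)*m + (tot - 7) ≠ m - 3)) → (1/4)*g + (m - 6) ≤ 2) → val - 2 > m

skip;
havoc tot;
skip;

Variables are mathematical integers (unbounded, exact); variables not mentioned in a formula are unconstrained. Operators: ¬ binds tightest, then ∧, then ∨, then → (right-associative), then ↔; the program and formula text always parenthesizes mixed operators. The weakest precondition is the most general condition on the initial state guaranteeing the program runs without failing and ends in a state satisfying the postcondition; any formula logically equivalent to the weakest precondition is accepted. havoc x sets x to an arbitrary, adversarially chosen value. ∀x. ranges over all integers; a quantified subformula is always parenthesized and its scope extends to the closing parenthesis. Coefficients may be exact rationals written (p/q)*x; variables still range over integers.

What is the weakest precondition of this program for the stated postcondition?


Working backward. After the program, the postcondition ((¬((3/3)*m + (tot - 7) ≠ m - 3)) → (1/4)*g + (m - 6) ≤ 2) → val - 2 > m must hold; in canonical form it is ((¬(tot ≠ 4)) → (1/4)*g + m ≤ 8) → val > m + 2.
Before skip: ((¬(tot ≠ 4)) → (1/4)*g + m ≤ 8) → val > m + 2
Before havoc tot: ∀tot_1. (((¬(tot_1 ≠ 4)) → (1/4)*g + m ≤ 8) → val > m + 2)
Before skip: ∀tot_1. (((¬(tot_1 ≠ 4)) → (1/4)*g + m ≤ 8) → val > m + 2)
Answer: WP = ∀tot_1. (((¬(tot_1 ≠ 4)) → (1/4)*g + m ≤ 8) → val > m + 2)


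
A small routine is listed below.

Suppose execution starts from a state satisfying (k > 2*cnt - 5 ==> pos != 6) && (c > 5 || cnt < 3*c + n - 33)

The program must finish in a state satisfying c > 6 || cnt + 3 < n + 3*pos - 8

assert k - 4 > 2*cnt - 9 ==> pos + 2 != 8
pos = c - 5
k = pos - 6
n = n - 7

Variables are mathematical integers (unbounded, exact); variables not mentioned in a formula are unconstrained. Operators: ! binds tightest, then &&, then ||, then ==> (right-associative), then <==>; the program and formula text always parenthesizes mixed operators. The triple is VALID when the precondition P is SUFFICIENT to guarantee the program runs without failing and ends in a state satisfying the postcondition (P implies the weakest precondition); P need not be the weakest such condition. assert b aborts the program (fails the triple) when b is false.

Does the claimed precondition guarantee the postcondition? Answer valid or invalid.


Working backward. After the program, the postcondition c > 6 || cnt + 3 < n + 3*pos - 8 must hold; in canonical form it is c > 6 || cnt < n + 3*pos - 11.
Before n := n - 7: c > 6 || cnt < n + 3*pos - 18
Before k := pos - 6: c > 6 || cnt < n + 3*pos - 18
Before pos := c - 5: c > 6 || cnt < 3*c + n - 33
Before assert k - 4 > 2*cnt - 9 ==> pos + 2 != 8: (k > 2*cnt - 5 ==> pos != 6) && (c > 6 || cnt < 3*c + n - 33)
The weakest precondition is (k > 2*cnt - 5 ==> pos != 6) && (c > 6 || cnt < 3*c + n - 33).
Check whether (k > 2*cnt - 5 ==> pos != 6) && (c > 5 || cnt < 3*c + n - 33) implies it.
Countermodel: at the initial state c = 6, cnt = 0, k = -5, n = 15, pos = 6, the precondition holds but the weakest precondition fails.
Answer: invalid


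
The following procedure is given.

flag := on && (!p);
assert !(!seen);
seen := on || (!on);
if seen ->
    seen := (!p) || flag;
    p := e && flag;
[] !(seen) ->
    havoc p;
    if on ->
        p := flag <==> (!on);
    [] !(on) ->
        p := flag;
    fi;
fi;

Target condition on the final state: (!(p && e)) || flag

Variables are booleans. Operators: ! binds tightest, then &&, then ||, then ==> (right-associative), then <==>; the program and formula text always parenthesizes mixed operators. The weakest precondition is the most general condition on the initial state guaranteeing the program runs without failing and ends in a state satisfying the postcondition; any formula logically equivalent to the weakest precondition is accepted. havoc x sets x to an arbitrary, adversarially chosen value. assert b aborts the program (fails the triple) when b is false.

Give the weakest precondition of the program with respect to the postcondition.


Working backward. After the program, (!(p && e)) || flag must hold.
Then branch requires (!(e && flag)) || flag; else branch requires (on ==> ((!((flag <==> (!on)) && e)) || flag)) && ((!on) ==> ((!(flag && e)) || flag)).
Before the if: (seen ==> ((!(e && flag)) || flag)) && ((!seen) ==> ((on ==> ((!((flag <==> (!on)) && e)) || flag)) && ((!on) ==> ((!(flag && e)) || flag))))
Before seen := on || (!on): (!(e && flag)) || flag
Before assert !(!seen): seen && ((!(e && flag)) || flag)
Before flag := on && (!p): seen && ((!(e && on && (!p))) || (on && (!p)))
Answer: WP = seen && ((!(e && on && (!p))) || (on && (!p)))


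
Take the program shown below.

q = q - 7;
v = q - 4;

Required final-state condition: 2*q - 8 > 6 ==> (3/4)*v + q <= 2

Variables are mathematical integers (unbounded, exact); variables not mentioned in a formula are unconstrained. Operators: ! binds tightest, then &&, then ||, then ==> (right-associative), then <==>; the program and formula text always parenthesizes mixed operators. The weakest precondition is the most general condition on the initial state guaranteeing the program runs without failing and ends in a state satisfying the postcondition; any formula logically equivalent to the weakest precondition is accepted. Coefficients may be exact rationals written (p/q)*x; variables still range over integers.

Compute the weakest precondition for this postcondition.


Working backward. After the program, the postcondition 2*q - 8 > 6 ==> (3/4)*v + q <= 2 must hold; in canonical form it is 2*q > 14 ==> q + (3/4)*v <= 2.
Before v := q - 4: 2*q > 14 ==> (7/4)*q <= 5
Before q := q - 7: 2*q > 28 ==> (7/4)*q <= 69/4
Answer: WP = 2*q > 28 ==> (7/4)*q <= 69/4


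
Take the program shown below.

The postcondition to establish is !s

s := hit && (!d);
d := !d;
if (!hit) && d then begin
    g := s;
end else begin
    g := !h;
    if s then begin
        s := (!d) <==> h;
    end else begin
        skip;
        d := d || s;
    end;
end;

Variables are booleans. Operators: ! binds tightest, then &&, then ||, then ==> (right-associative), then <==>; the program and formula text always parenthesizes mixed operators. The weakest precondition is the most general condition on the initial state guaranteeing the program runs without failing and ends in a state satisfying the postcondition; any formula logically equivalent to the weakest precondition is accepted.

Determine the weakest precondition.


Working backward. After the program, !s must hold.
Then branch requires !s; else branch requires s ==> (!((!d) <==> h)).
Before the if: (((!hit) && d) ==> (!s)) && ((!((!hit) && d)) ==> (s ==> (!((!d) <==> h))))
Before d := !d: (((!hit) && (!d)) ==> (!s)) && ((!((!hit) && (!d))) ==> (s ==> (!(d <==> h))))
Before s := hit && (!d): (((!hit) && (!d)) ==> (!(hit && (!d)))) && ((!((!hit) && (!d))) ==> ((hit && (!d)) ==> (!(d <==> h))))
Answer: WP = (((!hit) && (!d)) ==> (!(hit && (!d)))) && ((!((!hit) && (!d))) ==> ((hit && (!d)) ==> (!(d <==> h))))


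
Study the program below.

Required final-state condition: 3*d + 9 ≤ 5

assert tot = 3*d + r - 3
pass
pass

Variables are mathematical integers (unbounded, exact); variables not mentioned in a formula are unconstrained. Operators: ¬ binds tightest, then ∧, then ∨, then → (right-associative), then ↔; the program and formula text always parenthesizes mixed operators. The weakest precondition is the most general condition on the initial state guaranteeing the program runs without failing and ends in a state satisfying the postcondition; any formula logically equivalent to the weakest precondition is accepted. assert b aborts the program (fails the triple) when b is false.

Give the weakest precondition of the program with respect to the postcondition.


Working backward. After the program, the postcondition 3*d + 9 ≤ 5 must hold; in canonical form it is 3*d ≤ -4.
Before skip: 3*d ≤ -4
Before skip: 3*d ≤ -4
Before assert tot = 3*d + r - 3: tot = 3*d + r - 3 ∧ 3*d ≤ -4
Answer: WP = tot = 3*d + r - 3 ∧ 3*d ≤ -4


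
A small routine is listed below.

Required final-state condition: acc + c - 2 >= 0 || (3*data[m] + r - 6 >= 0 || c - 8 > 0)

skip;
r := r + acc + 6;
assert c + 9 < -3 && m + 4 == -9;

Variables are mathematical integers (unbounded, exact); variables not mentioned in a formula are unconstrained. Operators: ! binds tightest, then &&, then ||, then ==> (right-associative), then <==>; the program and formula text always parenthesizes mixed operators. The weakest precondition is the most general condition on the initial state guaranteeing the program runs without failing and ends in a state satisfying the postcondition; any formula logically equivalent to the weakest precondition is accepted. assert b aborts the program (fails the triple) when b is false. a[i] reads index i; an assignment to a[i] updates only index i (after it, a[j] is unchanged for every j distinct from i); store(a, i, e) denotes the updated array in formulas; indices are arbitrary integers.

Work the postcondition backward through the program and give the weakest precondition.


Working backward. After the program, the postcondition acc + c - 2 >= 0 || (3*data[m] + r - 6 >= 0 || c - 8 > 0) must hold; in canonical form it is acc + c >= 2 || 3*data[m] + r >= 6 || c > 8.
Before assert c + 9 < -3 && m + 4 == -9: c < -12 && m == -13 && (acc + c >= 2 || 3*data[m] + r >= 6 || c > 8)
Before r := r + acc + 6: c < -12 && m == -13 && (acc + c >= 2 || 3*data[m] + acc + r >= 0 || c > 8)
Before skip: c < -12 && m == -13 && (acc + c >= 2 || 3*data[m] + acc + r >= 0 || c > 8)
Answer: WP = c < -12 && m == -13 && (acc + c >= 2 || 3*data[m] + acc + r >= 0 || c > 8)


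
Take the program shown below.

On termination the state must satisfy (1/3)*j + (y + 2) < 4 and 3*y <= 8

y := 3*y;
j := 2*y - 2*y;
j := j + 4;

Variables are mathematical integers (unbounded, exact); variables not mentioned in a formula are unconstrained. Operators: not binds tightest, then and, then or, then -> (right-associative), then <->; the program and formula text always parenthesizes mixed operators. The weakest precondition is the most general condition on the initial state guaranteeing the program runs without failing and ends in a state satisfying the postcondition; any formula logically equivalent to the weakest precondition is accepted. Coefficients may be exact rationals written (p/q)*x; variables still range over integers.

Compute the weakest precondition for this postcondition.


Working backward. After the program, the postcondition (1/3)*j + (y + 2) < 4 and 3*y <= 8 must hold; in canonical form it is (1/3)*j + y < 2 and 3*y <= 8.
Before j := j + 4: (1/3)*j + y < 2/3 and 3*y <= 8
Before j := 2*y - 2*y: y < 2/3 and 3*y <= 8
Before y := 3*y: 3*y < 2/3 and 9*y <= 8
Answer: WP = 3*y < 2/3 and 9*y <= 8


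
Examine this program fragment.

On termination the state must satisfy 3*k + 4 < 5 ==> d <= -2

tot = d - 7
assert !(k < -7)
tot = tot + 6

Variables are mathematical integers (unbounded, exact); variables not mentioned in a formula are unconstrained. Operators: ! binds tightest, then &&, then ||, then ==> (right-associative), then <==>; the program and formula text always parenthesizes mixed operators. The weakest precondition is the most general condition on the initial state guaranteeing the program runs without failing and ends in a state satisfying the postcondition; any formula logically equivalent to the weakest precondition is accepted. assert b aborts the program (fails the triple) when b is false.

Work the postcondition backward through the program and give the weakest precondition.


Working backward. After the program, the postcondition 3*k + 4 < 5 ==> d <= -2 must hold; in canonical form it is 3*k < 1 ==> d <= -2.
Before tot := tot + 6: 3*k < 1 ==> d <= -2
Before assert !(k < -7): (!(k < -7)) && (3*k < 1 ==> d <= -2)
Before tot := d - 7: (!(k < -7)) && (3*k < 1 ==> d <= -2)
Answer: WP = (!(k < -7)) && (3*k < 1 ==> d <= -2)


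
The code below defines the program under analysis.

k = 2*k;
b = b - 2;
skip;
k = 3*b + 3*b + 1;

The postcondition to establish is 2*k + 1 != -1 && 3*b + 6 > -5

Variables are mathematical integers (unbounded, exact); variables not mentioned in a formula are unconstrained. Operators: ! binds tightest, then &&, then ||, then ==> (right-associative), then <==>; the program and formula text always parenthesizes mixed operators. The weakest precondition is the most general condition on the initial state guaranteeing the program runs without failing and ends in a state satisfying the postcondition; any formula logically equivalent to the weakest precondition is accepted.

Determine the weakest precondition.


Working backward. After the program, the postcondition 2*k + 1 != -1 && 3*b + 6 > -5 must hold; in canonical form it is 2*k != -2 && 3*b > -11.
Before k := 3*b + 3*b + 1: 12*b != -4 && 3*b > -11
Before skip: 12*b != -4 && 3*b > -11
Before b := b - 2: 12*b != 20 && 3*b > -5
Before k := 2*k: 12*b != 20 && 3*b > -5
Answer: WP = 12*b != 20 && 3*b > -5


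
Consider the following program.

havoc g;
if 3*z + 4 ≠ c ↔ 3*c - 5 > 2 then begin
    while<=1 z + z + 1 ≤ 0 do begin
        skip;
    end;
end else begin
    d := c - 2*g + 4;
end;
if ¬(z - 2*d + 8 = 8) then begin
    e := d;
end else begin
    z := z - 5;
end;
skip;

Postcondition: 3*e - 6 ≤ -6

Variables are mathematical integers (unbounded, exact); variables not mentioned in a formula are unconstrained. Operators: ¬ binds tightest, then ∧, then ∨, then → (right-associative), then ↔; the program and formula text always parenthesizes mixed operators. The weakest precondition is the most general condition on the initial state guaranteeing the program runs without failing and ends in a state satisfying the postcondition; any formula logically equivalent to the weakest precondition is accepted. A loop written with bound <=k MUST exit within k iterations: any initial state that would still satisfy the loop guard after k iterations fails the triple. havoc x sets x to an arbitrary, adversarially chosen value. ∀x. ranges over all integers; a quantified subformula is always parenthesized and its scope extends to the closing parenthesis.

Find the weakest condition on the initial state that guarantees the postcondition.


Working backward. After the program, the postcondition 3*e - 6 ≤ -6 must hold; in canonical form it is 3*e ≤ 0.
Before skip: 3*e ≤ 0
Then branch requires 3*d ≤ 0; else branch requires 3*e ≤ 0.
Before the if: ((¬(z = 2*d)) → 3*d ≤ 0) ∧ (z = 2*d → 3*e ≤ 0)
Then branch requires (2*z ≤ -1 → ((¬(2*z ≤ -1)) ∧ ((¬(z = 2*d)) → 3*d ≤ 0) ∧ (z = 2*d → 3*e ≤ 0))) ∧ ((¬(2*z ≤ -1)) → (((¬(z = 2*d)) → 3*d ≤ 0) ∧ (z = 2*d → 3*e ≤ 0))); else branch requires ((¬(4*g + z = 2*c + 8)) → 3*c ≤ 6*g - 12) ∧ (4*g + z = 2*c + 8 → 3*e ≤ 0).
Before the if: ((3*z ≠ c - 4 ↔ 3*c > 7) → ((2*z ≤ -1 → ((¬(2*z ≤ -1)) ∧ ((¬(z = 2*d)) → 3*d ≤ 0) ∧ (z = 2*d → 3*e ≤ 0))) ∧ ((¬(2*z ≤ -1)) → (((¬(z = 2*d)) → 3*d ≤ 0) ∧ (z = 2*d → 3*e ≤ 0))))) ∧ ((¬(3*z ≠ c - 4 ↔ 3*c > 7)) → (((¬(4*g + z = 2*c + 8)) → 3*c ≤ 6*g - 12) ∧ (4*g + z = 2*c + 8 → 3*e ≤ 0)))
Before havoc g: ∀g_1. (((3*z ≠ c - 4 ↔ 3*c > 7) → ((2*z ≤ -1 → ((¬(2*z ≤ -1)) ∧ ((¬(z = 2*d)) → 3*d ≤ 0) ∧ (z = 2*d → 3*e ≤ 0))) ∧ ((¬(2*z ≤ -1)) → (((¬(z = 2*d)) → 3*d ≤ 0) ∧ (z = 2*d → 3*e ≤ 0))))) ∧ ((¬(3*z ≠ c - 4 ↔ 3*c > 7)) → (((¬(4*g_1 + z = 2*c + 8)) → 3*c ≤ 6*g_1 - 12) ∧ (4*g_1 + z = 2*c + 8 → 3*e ≤ 0))))
Answer: WP = ∀g_1. (((3*z ≠ c - 4 ↔ 3*c > 7) → ((2*z ≤ -1 → ((¬(2*z ≤ -1)) ∧ ((¬(z = 2*d)) → 3*d ≤ 0) ∧ (z = 2*d → 3*e ≤ 0))) ∧ ((¬(2*z ≤ -1)) → (((¬(z = 2*d)) → 3*d ≤ 0) ∧ (z = 2*d → 3*e ≤ 0))))) ∧ ((¬(3*z ≠ c - 4 ↔ 3*c > 7)) → (((¬(4*g_1 + z = 2*c + 8)) → 3*c ≤ 6*g_1 - 12) ∧ (4*g_1 + z = 2*c + 8 → 3*e ≤ 0))))


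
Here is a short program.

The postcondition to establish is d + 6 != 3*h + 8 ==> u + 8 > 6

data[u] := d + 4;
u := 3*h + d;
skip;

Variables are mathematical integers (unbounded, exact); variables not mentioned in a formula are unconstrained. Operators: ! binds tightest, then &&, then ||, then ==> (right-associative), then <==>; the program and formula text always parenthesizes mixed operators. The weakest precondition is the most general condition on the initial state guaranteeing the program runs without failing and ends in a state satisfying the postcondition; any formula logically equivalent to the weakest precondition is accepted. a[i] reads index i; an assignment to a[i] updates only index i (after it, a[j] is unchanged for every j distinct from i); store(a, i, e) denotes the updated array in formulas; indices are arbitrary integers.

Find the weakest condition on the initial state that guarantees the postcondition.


Working backward. After the program, the postcondition d + 6 != 3*h + 8 ==> u + 8 > 6 must hold; in canonical form it is d != 3*h + 2 ==> u > -2.
Before skip: d != 3*h + 2 ==> u > -2
Before u := 3*h + d: d != 3*h + 2 ==> d + 3*h > -2
Before data[u] := d + 4: d != 3*h + 2 ==> d + 3*h > -2
Answer: WP = d != 3*h + 2 ==> d + 3*h > -2


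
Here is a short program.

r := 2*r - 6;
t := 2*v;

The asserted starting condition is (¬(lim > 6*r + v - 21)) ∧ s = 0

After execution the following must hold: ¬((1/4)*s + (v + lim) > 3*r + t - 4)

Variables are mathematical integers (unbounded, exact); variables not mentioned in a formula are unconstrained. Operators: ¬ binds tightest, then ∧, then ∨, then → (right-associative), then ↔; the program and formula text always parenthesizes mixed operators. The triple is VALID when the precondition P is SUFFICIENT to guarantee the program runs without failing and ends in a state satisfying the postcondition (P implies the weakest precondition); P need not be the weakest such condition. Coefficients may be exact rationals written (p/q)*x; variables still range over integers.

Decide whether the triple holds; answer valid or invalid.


Working backward. After the program, the postcondition ¬((1/4)*s + (v + lim) > 3*r + t - 4) must hold; in canonical form it is ¬(lim + (1/4)*s + v > 3*r + t - 4).
Before t := 2*v: ¬(lim + (1/4)*s > 3*r + v - 4)
Before r := 2*r - 6: ¬(lim + (1/4)*s > 6*r + v - 22)
The weakest precondition is ¬(lim + (1/4)*s > 6*r + v - 22).
Check whether (¬(lim > 6*r + v - 21)) ∧ s = 0 implies it.
Countermodel: at the initial state lim = -3, r = 3, s = 0, v = 0, the precondition holds but the weakest precondition fails.
Answer: invalid


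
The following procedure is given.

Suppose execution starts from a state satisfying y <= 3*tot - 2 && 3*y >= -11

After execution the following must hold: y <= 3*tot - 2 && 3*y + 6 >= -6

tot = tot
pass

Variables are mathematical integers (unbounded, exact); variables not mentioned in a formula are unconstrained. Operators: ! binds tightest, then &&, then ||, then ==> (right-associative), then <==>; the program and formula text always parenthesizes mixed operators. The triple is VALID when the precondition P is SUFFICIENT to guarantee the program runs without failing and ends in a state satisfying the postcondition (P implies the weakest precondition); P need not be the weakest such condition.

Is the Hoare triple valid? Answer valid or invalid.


Working backward. After the program, the postcondition y <= 3*tot - 2 && 3*y + 6 >= -6 must hold; in canonical form it is y <= 3*tot - 2 && 3*y >= -12.
Before skip: y <= 3*tot - 2 && 3*y >= -12
Before tot := tot: y <= 3*tot - 2 && 3*y >= -12
The weakest precondition is y <= 3*tot - 2 && 3*y >= -12.
Check whether y <= 3*tot - 2 && 3*y >= -11 implies it.
Every state satisfying the precondition satisfies the weakest precondition: the implication holds.
Answer: valid


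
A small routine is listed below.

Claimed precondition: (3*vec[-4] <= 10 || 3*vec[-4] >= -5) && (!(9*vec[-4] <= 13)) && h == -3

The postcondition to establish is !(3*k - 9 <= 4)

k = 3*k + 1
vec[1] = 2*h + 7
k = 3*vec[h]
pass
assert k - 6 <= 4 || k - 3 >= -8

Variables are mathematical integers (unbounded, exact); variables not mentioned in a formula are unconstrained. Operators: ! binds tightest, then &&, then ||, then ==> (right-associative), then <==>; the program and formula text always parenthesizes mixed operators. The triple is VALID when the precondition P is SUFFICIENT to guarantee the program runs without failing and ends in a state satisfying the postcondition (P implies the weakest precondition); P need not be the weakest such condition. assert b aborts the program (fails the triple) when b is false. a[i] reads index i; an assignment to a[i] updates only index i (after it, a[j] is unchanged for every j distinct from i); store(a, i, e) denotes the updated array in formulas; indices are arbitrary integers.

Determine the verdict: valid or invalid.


Working backward. After the program, the postcondition !(3*k - 9 <= 4) must hold; in canonical form it is !(3*k <= 13).
Before assert k - 6 <= 4 || k - 3 >= -8: (k <= 10 || k >= -5) && (!(3*k <= 13))
Before skip: (k <= 10 || k >= -5) && (!(3*k <= 13))
Before k := 3*vec[h]: (3*vec[h] <= 10 || 3*vec[h] >= -5) && (!(9*vec[h] <= 13))
Before vec[1] := 2*h + 7: (3*store(vec, 1, 2*h + 7)[h] <= 10 || 3*store(vec, 1, 2*h + 7)[h] >= -5) && (!(9*store(vec, 1, 2*h + 7)[h] <= 13))
Before k := 3*k + 1: (3*store(vec, 1, 2*h + 7)[h] <= 10 || 3*store(vec, 1, 2*h + 7)[h] >= -5) && (!(9*store(vec, 1, 2*h + 7)[h] <= 13))
The weakest precondition is (3*store(vec, 1, 2*h + 7)[h] <= 10 || 3*store(vec, 1, 2*h + 7)[h] >= -5) && (!(9*store(vec, 1, 2*h + 7)[h] <= 13)).
Check whether (3*vec[-4] <= 10 || 3*vec[-4] >= -5) && (!(9*vec[-4] <= 13)) && h == -3 implies it.
Countermodel: at the initial state h = -3, vec = {[-4] = 2, [-3] = 0, [1] = 0, elsewhere 0}, the precondition holds but the weakest precondition fails.
Answer: invalid


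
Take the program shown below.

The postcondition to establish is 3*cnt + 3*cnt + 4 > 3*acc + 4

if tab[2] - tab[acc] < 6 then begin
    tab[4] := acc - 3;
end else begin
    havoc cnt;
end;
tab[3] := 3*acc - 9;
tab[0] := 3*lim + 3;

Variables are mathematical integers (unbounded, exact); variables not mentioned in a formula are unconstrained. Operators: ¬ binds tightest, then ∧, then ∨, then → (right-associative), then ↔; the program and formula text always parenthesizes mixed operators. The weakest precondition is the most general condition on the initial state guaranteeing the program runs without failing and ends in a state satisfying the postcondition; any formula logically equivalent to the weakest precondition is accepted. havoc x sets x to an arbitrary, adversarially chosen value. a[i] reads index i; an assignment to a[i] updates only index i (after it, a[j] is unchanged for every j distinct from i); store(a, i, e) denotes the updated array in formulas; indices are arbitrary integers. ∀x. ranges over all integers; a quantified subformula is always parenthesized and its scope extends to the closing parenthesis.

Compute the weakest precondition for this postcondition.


Working backward. After the program, the postcondition 3*cnt + 3*cnt + 4 > 3*acc + 4 must hold; in canonical form it is 6*cnt > 3*acc.
Before tab[0] := 3*lim + 3: 6*cnt > 3*acc
Before tab[3] := 3*acc - 9: 6*cnt > 3*acc
Then branch requires 6*cnt > 3*acc; else branch requires ∀cnt_1. 6*cnt_1 > 3*acc.
Before the if: (tab[2] < tab[acc] + 6 → 6*cnt > 3*acc) ∧ ((¬(tab[2] < tab[acc] + 6)) → (∀cnt_1. 6*cnt_1 > 3*acc))
Answer: WP = (tab[2] < tab[acc] + 6 → 6*cnt > 3*acc) ∧ ((¬(tab[2] < tab[acc] + 6)) → (∀cnt_1. 6*cnt_1 > 3*acc))


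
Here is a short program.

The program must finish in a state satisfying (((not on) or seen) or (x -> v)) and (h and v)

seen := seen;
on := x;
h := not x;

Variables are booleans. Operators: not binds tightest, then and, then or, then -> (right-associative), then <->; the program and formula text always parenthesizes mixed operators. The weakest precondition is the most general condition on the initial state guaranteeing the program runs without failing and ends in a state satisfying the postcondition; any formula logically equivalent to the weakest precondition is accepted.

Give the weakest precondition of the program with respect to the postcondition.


Working backward. After the program, the postcondition (((not on) or seen) or (x -> v)) and (h and v) must hold; in canonical form it is ((not on) or seen or (x -> v)) and h and v.
Before h := not x: ((not on) or seen or (x -> v)) and (not x) and v
Before on := x: ((not x) or seen or (x -> v)) and (not x) and v
Before seen := seen: ((not x) or seen or (x -> v)) and (not x) and v
Answer: WP = ((not x) or seen or (x -> v)) and (not x) and v


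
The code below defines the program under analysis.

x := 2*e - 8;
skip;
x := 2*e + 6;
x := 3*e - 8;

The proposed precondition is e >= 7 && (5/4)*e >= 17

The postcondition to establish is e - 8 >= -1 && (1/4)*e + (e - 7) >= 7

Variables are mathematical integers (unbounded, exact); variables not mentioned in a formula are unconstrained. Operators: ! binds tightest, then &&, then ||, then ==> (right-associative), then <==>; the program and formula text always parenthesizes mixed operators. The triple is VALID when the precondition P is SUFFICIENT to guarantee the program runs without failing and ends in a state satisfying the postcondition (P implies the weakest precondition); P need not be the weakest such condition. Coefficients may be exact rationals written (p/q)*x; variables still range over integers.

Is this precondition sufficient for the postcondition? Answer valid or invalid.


Working backward. After the program, the postcondition e - 8 >= -1 && (1/4)*e + (e - 7) >= 7 must hold; in canonical form it is e >= 7 && (5/4)*e >= 14.
Before x := 3*e - 8: e >= 7 && (5/4)*e >= 14
Before x := 2*e + 6: e >= 7 && (5/4)*e >= 14
Before skip: e >= 7 && (5/4)*e >= 14
Before x := 2*e - 8: e >= 7 && (5/4)*e >= 14
The weakest precondition is e >= 7 && (5/4)*e >= 14.
Check whether e >= 7 && (5/4)*e >= 17 implies it.
Every state satisfying the precondition satisfies the weakest precondition: the implication holds.
Answer: valid
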